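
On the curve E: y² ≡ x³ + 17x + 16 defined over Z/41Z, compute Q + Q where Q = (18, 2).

(4, 36)

tangent at (18, 2): λ = (3·18² + 17)/(2·2) ≡ 5/4. 4⁻¹ ≡ 31 (mod 41) since 4·31 = 124 ≡ 1, so λ ≡ 5·31 ≡ 32.
  x = λ² - 18 - 18 = 1024 - 36 ≡ 4; y = λ·(18 - 4) - 2 ≡ 36. → (4, 36)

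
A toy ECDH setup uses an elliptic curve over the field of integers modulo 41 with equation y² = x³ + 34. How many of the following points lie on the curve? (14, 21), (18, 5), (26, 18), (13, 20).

1

(14, 21): 21² ≡ 31, rhs ≡ 31 → on.
(18, 5): 5² ≡ 25, rhs ≡ 3 → off.
(26, 18): 18² ≡ 37, rhs ≡ 21 → off.
(13, 20): 20² ≡ 31, rhs ≡ 17 → off.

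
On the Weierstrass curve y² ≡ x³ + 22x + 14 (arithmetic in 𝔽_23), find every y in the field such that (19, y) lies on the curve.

x³ + 22x + 14 = 7291 ≡ 0 (mod 23).
Only y = 0 satisfies y² ≡ 0.

0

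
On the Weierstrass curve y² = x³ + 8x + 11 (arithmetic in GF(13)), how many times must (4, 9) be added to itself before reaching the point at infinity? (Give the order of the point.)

10

2P: tangent at (4, 9): λ = (3·4² + 8)/(2·9) ≡ 4/5. 5⁻¹ ≡ 8 (mod 13) since 5·8 = 40 ≡ 1, so λ ≡ 4·8 ≡ 6.
  x = λ² - 4 - 4 = 36 - 8 ≡ 2; y = λ·(4 - 2) - 9 ≡ 3. → (2, 3)
3P: (2, 3) + (4, 9). λ = (9 - 3)/(4 - 2) ≡ 6/2 mod 13. 2⁻¹ ≡ 7 (mod 13), so λ ≡ 3.
  x = λ² - 2 - 4 = 9 - 6 ≡ 3; y = λ·(2 - 3) - 3 ≡ 7. → (3, 7)
4P: (3, 7) + (4, 9). λ = (9 - 7)/(4 - 3) ≡ 2/1 mod 13. 1⁻¹ ≡ 1 (mod 13) since 1·1 = 1 ≡ 1, so λ ≡ 2.
  x = λ² - 3 - 4 = 4 - 7 ≡ 10; y = λ·(3 - 10) - 7 ≡ 5. → (10, 5)
5P: (10, 5) + (4, 9). λ = (9 - 5)/(4 - 10) ≡ 4/7 mod 13. 7⁻¹ ≡ 2 (mod 13), so λ ≡ 8.
  x = λ² - 10 - 4 = 64 - 14 ≡ 11; y = λ·(10 - 11) - 5 ≡ 0. → (11, 0)
6P: (11, 0) + (4, 9). λ = (9 - 0)/(4 - 11) ≡ 9/6 mod 13. 6⁻¹ ≡ 11 (mod 13), so λ ≡ 8.
  x = λ² - 11 - 4 = 64 - 15 ≡ 10; y = λ·(11 - 10) - 0 ≡ 8. → (10, 8)
7P: (10, 8) + (4, 9). λ = (9 - 8)/(4 - 10) ≡ 1/7 mod 13. 7⁻¹ ≡ 2 (mod 13), so λ ≡ 2.
  x = λ² - 10 - 4 = 4 - 14 ≡ 3; y = λ·(10 - 3) - 8 ≡ 6. → (3, 6)
8P: (3, 6) + (4, 9). λ = (9 - 6)/(4 - 3) ≡ 3/1 mod 13. 1⁻¹ ≡ 1 (mod 13), so λ ≡ 3.
  x = λ² - 3 - 4 = 9 - 7 ≡ 2; y = λ·(3 - 2) - 6 ≡ 10. → (2, 10)
9P: (2, 10) + (4, 9). λ = (9 - 10)/(4 - 2) ≡ 12/2 mod 13. 2⁻¹ ≡ 7 (mod 13) since 2·7 = 14 ≡ 1, so λ ≡ 6.
  x = λ² - 2 - 4 = 36 - 6 ≡ 4; y = λ·(2 - 4) - 10 ≡ 4. → (4, 4)
10P: (4, 4) + (4, 9): same x and y₁ ≡ -y₂, so the sum is the point at infinity.
10P = the point at infinity, so the order is 10.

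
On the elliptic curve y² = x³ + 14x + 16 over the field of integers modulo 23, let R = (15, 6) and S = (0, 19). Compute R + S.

(11, 12)

(15, 6) + (0, 19). λ = (19 - 6)/(0 - 15) ≡ 13/8 mod 23. 8⁻¹ ≡ 3 (mod 23) since 8·3 = 24 ≡ 1, so λ ≡ 16.
  x = λ² - 15 - 0 = 256 - 15 ≡ 11; y = λ·(15 - 11) - 6 ≡ 12. → (11, 12)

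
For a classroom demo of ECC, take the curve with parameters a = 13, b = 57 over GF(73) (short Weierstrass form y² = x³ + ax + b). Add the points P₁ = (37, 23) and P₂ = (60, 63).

(37, 23) + (60, 63). λ = (63 - 23)/(60 - 37) ≡ 40/23 mod 73. 23⁻¹ ≡ 54 (mod 73), so λ ≡ 43.
  x = λ² - 37 - 60 = 1849 - 97 ≡ 0; y = λ·(37 - 0) - 23 ≡ 35. → (0, 35)

(0, 35)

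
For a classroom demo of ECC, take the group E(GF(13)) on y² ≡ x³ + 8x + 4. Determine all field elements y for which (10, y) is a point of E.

none

x³ + 8x + 4 = 1084 ≡ 5 (mod 13).
5 is a non-residue mod 13; no y exists.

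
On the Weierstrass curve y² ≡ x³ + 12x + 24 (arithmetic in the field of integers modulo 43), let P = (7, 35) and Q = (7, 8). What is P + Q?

O

The two points share x = 7 and their y-coordinates satisfy 35 + 8 ≡ 0 (mod 43), so they are inverses. Their sum is O.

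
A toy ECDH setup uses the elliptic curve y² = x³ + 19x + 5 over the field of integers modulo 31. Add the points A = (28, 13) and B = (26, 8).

(22, 2)

(28, 13) + (26, 8). λ = (8 - 13)/(26 - 28) ≡ 26/29 mod 31. 29⁻¹ ≡ 15 (mod 31), so λ ≡ 18.
  x = λ² - 28 - 26 = 324 - 54 ≡ 22; y = λ·(28 - 22) - 13 ≡ 2. → (22, 2)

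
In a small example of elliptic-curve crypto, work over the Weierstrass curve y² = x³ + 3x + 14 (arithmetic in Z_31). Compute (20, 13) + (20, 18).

The two points share x = 20 and their y-coordinates satisfy 13 + 18 ≡ 0 (mod 31), so they are inverses. Their sum is O.

O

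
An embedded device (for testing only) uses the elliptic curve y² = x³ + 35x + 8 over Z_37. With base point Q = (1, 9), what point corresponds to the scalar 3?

Repeated addition: build up to 3Q.
2Q: tangent at (1, 9): λ = (3·1² + 35)/(2·9) ≡ 1/18. 18⁻¹ ≡ 35 (mod 37) since 18·35 = 630 ≡ 1, so λ ≡ 1·35 ≡ 35.
  x = λ² - 1 - 1 = 1225 - 2 ≡ 2; y = λ·(1 - 2) - 9 ≡ 30. → (2, 30)
3Q: (2, 30) + (1, 9). λ = (9 - 30)/(1 - 2) ≡ 16/36 mod 37. 36⁻¹ ≡ 36 (mod 37), so λ ≡ 21.
  x = λ² - 2 - 1 = 441 - 3 ≡ 31; y = λ·(2 - 31) - 30 ≡ 27. → (31, 27)

(31, 27)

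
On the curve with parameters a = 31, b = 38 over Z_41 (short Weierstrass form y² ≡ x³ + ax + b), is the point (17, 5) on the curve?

yes

y² = 5² ≡ 25; x³ + 31x + 38 = 5478 ≡ 25 (mod 41). 25 = 25.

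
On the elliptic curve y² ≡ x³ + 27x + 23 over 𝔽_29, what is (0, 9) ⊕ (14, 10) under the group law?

(0, 9) + (14, 10). λ = (10 - 9)/(14 - 0) ≡ 1/14 mod 29. 14⁻¹ ≡ 27 (mod 29), so λ ≡ 27.
  x = λ² - 0 - 14 = 729 - 14 ≡ 19; y = λ·(0 - 19) - 9 ≡ 0. → (19, 0)

(19, 0)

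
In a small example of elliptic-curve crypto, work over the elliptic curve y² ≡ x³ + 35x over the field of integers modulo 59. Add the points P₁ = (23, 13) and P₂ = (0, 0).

(23, 13) + (0, 0). λ = (0 - 13)/(0 - 23) ≡ 46/36 mod 59. 36⁻¹ ≡ 41 (mod 59), so λ ≡ 57.
  x = λ² - 23 - 0 = 3249 - 23 ≡ 40; y = λ·(23 - 40) - 13 ≡ 21. → (40, 21)

(40, 21)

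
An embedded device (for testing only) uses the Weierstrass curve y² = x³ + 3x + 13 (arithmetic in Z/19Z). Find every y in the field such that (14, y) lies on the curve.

5, 14

x³ + 3x + 13 = 2799 ≡ 6 (mod 19).
Square roots of 6 mod 19: 5 and 14 (since 5² = 25 ≡ 6).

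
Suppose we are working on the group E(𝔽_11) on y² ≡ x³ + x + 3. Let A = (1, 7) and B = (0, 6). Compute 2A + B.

First 2A:
Repeated addition: build up to 2A.
2A: tangent at (1, 7): λ = (3·1² + 1)/(2·7) ≡ 4/3. 3⁻¹ ≡ 4 (mod 11) since 3·4 = 12 ≡ 1, so λ ≡ 4·4 ≡ 5.
  x = λ² - 1 - 1 = 25 - 2 ≡ 1; y = λ·(1 - 1) - 7 ≡ 4. → (1, 4)
2A = (1, 4).
Finally 2A + B:
(1, 4) + (0, 6). λ = (6 - 4)/(0 - 1) ≡ 2/10 mod 11. 10⁻¹ ≡ 10 (mod 11) since 10·10 = 100 ≡ 1, so λ ≡ 9.
  x = λ² - 1 - 0 = 81 - 1 ≡ 3; y = λ·(1 - 3) - 4 ≡ 0. → (3, 0)

(3, 0)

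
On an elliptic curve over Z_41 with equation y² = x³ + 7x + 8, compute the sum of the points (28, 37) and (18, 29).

(35, 23)

(28, 37) + (18, 29). λ = (29 - 37)/(18 - 28) ≡ 33/31 mod 41. 31⁻¹ ≡ 4 (mod 41) since 31·4 = 124 ≡ 1, so λ ≡ 9.
  x = λ² - 28 - 18 = 81 - 46 ≡ 35; y = λ·(28 - 35) - 37 ≡ 23. → (35, 23)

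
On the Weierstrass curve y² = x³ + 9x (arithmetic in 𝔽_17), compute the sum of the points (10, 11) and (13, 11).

(11, 6)

(10, 11) + (13, 11). λ = (11 - 11)/(13 - 10) ≡ 0/3 mod 17. 3⁻¹ ≡ 6 (mod 17) since 3·6 = 18 ≡ 1, so λ ≡ 0.
  x = λ² - 10 - 13 = 0 - 23 ≡ 11; y = λ·(10 - 11) - 11 ≡ 6. → (11, 6)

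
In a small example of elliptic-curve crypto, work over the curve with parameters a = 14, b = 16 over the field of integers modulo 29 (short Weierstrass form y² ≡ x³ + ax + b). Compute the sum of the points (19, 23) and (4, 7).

(19, 23) + (4, 7). λ = (7 - 23)/(4 - 19) ≡ 13/14 mod 29. 14⁻¹ ≡ 27 (mod 29), so λ ≡ 3.
  x = λ² - 19 - 4 = 9 - 23 ≡ 15; y = λ·(19 - 15) - 23 ≡ 18. → (15, 18)

(15, 18)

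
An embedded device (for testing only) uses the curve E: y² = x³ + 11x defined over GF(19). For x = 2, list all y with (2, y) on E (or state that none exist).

x³ + 11x + 0 = 30 ≡ 11 (mod 19).
Square roots of 11 mod 19: 7 and 12 (since 7² = 49 ≡ 11).

7, 12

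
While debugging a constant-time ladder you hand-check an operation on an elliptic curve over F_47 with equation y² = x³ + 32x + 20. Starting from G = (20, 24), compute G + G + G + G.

(1, 10)

Repeated addition: build up to 4G.
2G: tangent at (20, 24): λ = (3·20² + 32)/(2·24) ≡ 10/1. 1⁻¹ ≡ 1 (mod 47), so λ ≡ 10·1 ≡ 10.
  x = λ² - 20 - 20 = 100 - 40 ≡ 13; y = λ·(20 - 13) - 24 ≡ 46. → (13, 46)
3G: (13, 46) + (20, 24). λ = (24 - 46)/(20 - 13) ≡ 25/7 mod 47. 7⁻¹ ≡ 27 (mod 47), so λ ≡ 17.
  x = λ² - 13 - 20 = 289 - 33 ≡ 21; y = λ·(13 - 21) - 46 ≡ 6. → (21, 6)
4G: (21, 6) + (20, 24). λ = (24 - 6)/(20 - 21) ≡ 18/46 mod 47. 46⁻¹ ≡ 46 (mod 47), so λ ≡ 29.
  x = λ² - 21 - 20 = 841 - 41 ≡ 1; y = λ·(21 - 1) - 6 ≡ 10. → (1, 10)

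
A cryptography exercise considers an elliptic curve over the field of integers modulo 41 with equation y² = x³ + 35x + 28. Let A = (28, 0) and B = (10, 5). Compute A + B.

(7, 1)

(28, 0) + (10, 5). λ = (5 - 0)/(10 - 28) ≡ 5/23 mod 41. 23⁻¹ ≡ 25 (mod 41), so λ ≡ 2.
  x = λ² - 28 - 10 = 4 - 38 ≡ 7; y = λ·(28 - 7) - 0 ≡ 1. → (7, 1)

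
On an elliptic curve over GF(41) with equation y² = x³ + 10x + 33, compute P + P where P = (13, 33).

tangent at (13, 33): λ = (3·13² + 10)/(2·33) ≡ 25/25. 25⁻¹ ≡ 23 (mod 41), so λ ≡ 25·23 ≡ 1.
  x = λ² - 13 - 13 = 1 - 26 ≡ 16; y = λ·(13 - 16) - 33 ≡ 5. → (16, 5)

(16, 5)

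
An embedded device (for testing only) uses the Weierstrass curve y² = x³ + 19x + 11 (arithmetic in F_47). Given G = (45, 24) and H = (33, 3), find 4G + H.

(3, 46)

First 4G:
Repeated addition: build up to 4G.
2G: tangent at (45, 24): λ = (3·45² + 19)/(2·24) ≡ 31/1. 1⁻¹ ≡ 1 (mod 47) since 1·1 = 1 ≡ 1, so λ ≡ 31·1 ≡ 31.
  x = λ² - 45 - 45 = 961 - 90 ≡ 25; y = λ·(45 - 25) - 24 ≡ 32. → (25, 32)
3G: (25, 32) + (45, 24). λ = (24 - 32)/(45 - 25) ≡ 39/20 mod 47. 20⁻¹ ≡ 40 (mod 47) since 20·40 = 800 ≡ 1, so λ ≡ 9.
  x = λ² - 25 - 45 = 81 - 70 ≡ 11; y = λ·(25 - 11) - 32 ≡ 0. → (11, 0)
4G: (11, 0) + (45, 24). λ = (24 - 0)/(45 - 11) ≡ 24/34 mod 47. 34⁻¹ ≡ 18 (mod 47), so λ ≡ 9.
  x = λ² - 11 - 45 = 81 - 56 ≡ 25; y = λ·(11 - 25) - 0 ≡ 15. → (25, 15)
4G = (25, 15).
Finally 4G + H:
(25, 15) + (33, 3). λ = (3 - 15)/(33 - 25) ≡ 35/8 mod 47. 8⁻¹ ≡ 6 (mod 47), so λ ≡ 22.
  x = λ² - 25 - 33 = 484 - 58 ≡ 3; y = λ·(25 - 3) - 15 ≡ 46. → (3, 46)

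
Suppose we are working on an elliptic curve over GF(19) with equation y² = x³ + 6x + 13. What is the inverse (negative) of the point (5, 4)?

(5, 15)

-(5, 4) = (5, -4 mod 19) = (5, 15).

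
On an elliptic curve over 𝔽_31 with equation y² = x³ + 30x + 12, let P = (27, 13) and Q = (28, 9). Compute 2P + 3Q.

First 2P:
Repeated addition: build up to 2P.
2P: tangent at (27, 13): λ = (3·27² + 30)/(2·13) ≡ 16/26. 26⁻¹ ≡ 6 (mod 31), so λ ≡ 16·6 ≡ 3.
  x = λ² - 27 - 27 = 9 - 54 ≡ 17; y = λ·(27 - 17) - 13 ≡ 17. → (17, 17)
2P = (17, 17).
Next 3Q:
Repeated addition: build up to 3Q.
2Q: tangent at (28, 9): λ = (3·28² + 30)/(2·9) ≡ 26/18. 18⁻¹ ≡ 19 (mod 31), so λ ≡ 26·19 ≡ 29.
  x = λ² - 28 - 28 = 841 - 56 ≡ 10; y = λ·(28 - 10) - 9 ≡ 17. → (10, 17)
3Q: (10, 17) + (28, 9). λ = (9 - 17)/(28 - 10) ≡ 23/18 mod 31. 18⁻¹ ≡ 19 (mod 31), so λ ≡ 3.
  x = λ² - 10 - 28 = 9 - 38 ≡ 2; y = λ·(10 - 2) - 17 ≡ 7. → (2, 7)
3Q = (2, 7).
Finally 2P + 3Q:
(17, 17) + (2, 7). λ = (7 - 17)/(2 - 17) ≡ 21/16 mod 31. 16⁻¹ ≡ 2 (mod 31) since 16·2 = 32 ≡ 1, so λ ≡ 11.
  x = λ² - 17 - 2 = 121 - 19 ≡ 9; y = λ·(17 - 9) - 17 ≡ 9. → (9, 9)

(9, 9)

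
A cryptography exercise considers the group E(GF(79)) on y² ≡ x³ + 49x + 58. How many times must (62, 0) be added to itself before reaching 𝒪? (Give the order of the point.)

2P: (62, 0) + (62, 0): same x and y₁ ≡ -y₂, so the sum is 𝒪.
2P = 𝒪, so the order is 2.

2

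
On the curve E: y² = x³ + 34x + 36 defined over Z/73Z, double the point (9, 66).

tangent at (9, 66): λ = (3·9² + 34)/(2·66) ≡ 58/59. 59⁻¹ ≡ 26 (mod 73), so λ ≡ 58·26 ≡ 48.
  x = λ² - 9 - 9 = 2304 - 18 ≡ 23; y = λ·(9 - 23) - 66 ≡ 65. → (23, 65)

(23, 65)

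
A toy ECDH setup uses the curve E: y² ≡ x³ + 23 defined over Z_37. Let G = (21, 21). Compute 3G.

Repeated addition: build up to 3G.
2G: tangent at (21, 21): λ = (3·21² + 0)/(2·21) ≡ 28/5. 5⁻¹ ≡ 15 (mod 37), so λ ≡ 28·15 ≡ 13.
  x = λ² - 21 - 21 = 169 - 42 ≡ 16; y = λ·(21 - 16) - 21 ≡ 7. → (16, 7)
3G: (16, 7) + (21, 21). λ = (21 - 7)/(21 - 16) ≡ 14/5 mod 37. 5⁻¹ ≡ 15 (mod 37), so λ ≡ 25.
  x = λ² - 16 - 21 = 625 - 37 ≡ 33; y = λ·(16 - 33) - 7 ≡ 12. → (33, 12)

(33, 12)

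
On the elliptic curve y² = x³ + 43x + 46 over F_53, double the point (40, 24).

(42, 37)

tangent at (40, 24): λ = (3·40² + 43)/(2·24) ≡ 20/48. 48⁻¹ ≡ 21 (mod 53), so λ ≡ 20·21 ≡ 49.
  x = λ² - 40 - 40 = 2401 - 80 ≡ 42; y = λ·(40 - 42) - 24 ≡ 37. → (42, 37)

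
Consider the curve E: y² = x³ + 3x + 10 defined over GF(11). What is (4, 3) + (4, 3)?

(1, 6)

tangent at (4, 3): λ = (3·4² + 3)/(2·3) ≡ 7/6. 6⁻¹ ≡ 2 (mod 11) since 6·2 = 12 ≡ 1, so λ ≡ 7·2 ≡ 3.
  x = λ² - 4 - 4 = 9 - 8 ≡ 1; y = λ·(4 - 1) - 3 ≡ 6. → (1, 6)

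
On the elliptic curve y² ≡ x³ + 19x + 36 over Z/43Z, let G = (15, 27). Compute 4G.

Double-and-add on 4 = (100)₂. Start with G = (15, 27) for the leading 1-bit.
double: tangent at (15, 27): λ = (3·15² + 19)/(2·27) ≡ 6/11. 11⁻¹ ≡ 4 (mod 43) since 11·4 = 44 ≡ 1, so λ ≡ 6·4 ≡ 24.
  x = λ² - 15 - 15 = 576 - 30 ≡ 30; y = λ·(15 - 30) - 27 ≡ 0. → (30, 0)
double: (30, 0) + (30, 0): same x and y₁ ≡ -y₂, so the sum is 𝒪.

O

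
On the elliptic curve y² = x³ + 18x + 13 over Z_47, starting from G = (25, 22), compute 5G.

(41, 26)

Repeated addition: build up to 5G.
2G: tangent at (25, 22): λ = (3·25² + 18)/(2·22) ≡ 13/44. 44⁻¹ ≡ 31 (mod 47) since 44·31 = 1364 ≡ 1, so λ ≡ 13·31 ≡ 27.
  x = λ² - 25 - 25 = 729 - 50 ≡ 21; y = λ·(25 - 21) - 22 ≡ 39. → (21, 39)
3G: (21, 39) + (25, 22). λ = (22 - 39)/(25 - 21) ≡ 30/4 mod 47. 4⁻¹ ≡ 12 (mod 47) since 4·12 = 48 ≡ 1, so λ ≡ 31.
  x = λ² - 21 - 25 = 961 - 46 ≡ 22; y = λ·(21 - 22) - 39 ≡ 24. → (22, 24)
4G: (22, 24) + (25, 22). λ = (22 - 24)/(25 - 22) ≡ 45/3 mod 47. 3⁻¹ ≡ 16 (mod 47), so λ ≡ 15.
  x = λ² - 22 - 25 = 225 - 47 ≡ 37; y = λ·(22 - 37) - 24 ≡ 33. → (37, 33)
5G: (37, 33) + (25, 22). λ = (22 - 33)/(25 - 37) ≡ 36/35 mod 47. 35⁻¹ ≡ 43 (mod 47) since 35·43 = 1505 ≡ 1, so λ ≡ 44.
  x = λ² - 37 - 25 = 1936 - 62 ≡ 41; y = λ·(37 - 41) - 33 ≡ 26. → (41, 26)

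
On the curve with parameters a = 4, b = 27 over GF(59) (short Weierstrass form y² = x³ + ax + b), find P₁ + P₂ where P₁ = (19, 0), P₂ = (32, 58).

(19, 0) + (32, 58). λ = (58 - 0)/(32 - 19) ≡ 58/13 mod 59. 13⁻¹ ≡ 50 (mod 59) since 13·50 = 650 ≡ 1, so λ ≡ 9.
  x = λ² - 19 - 32 = 81 - 51 ≡ 30; y = λ·(19 - 30) - 0 ≡ 19. → (30, 19)

(30, 19)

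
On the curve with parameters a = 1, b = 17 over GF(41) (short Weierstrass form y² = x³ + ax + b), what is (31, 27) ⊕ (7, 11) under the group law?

(31, 27) + (7, 11). λ = (11 - 27)/(7 - 31) ≡ 25/17 mod 41. 17⁻¹ ≡ 29 (mod 41), so λ ≡ 28.
  x = λ² - 31 - 7 = 784 - 38 ≡ 8; y = λ·(31 - 8) - 27 ≡ 2. → (8, 2)

(8, 2)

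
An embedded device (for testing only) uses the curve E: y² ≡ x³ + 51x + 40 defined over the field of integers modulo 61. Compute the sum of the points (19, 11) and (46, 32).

(32, 6)

(19, 11) + (46, 32). λ = (32 - 11)/(46 - 19) ≡ 21/27 mod 61. 27⁻¹ ≡ 52 (mod 61) since 27·52 = 1404 ≡ 1, so λ ≡ 55.
  x = λ² - 19 - 46 = 3025 - 65 ≡ 32; y = λ·(19 - 32) - 11 ≡ 6. → (32, 6)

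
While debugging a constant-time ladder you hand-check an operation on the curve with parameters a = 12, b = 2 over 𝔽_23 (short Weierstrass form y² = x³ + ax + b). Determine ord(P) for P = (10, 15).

2P: tangent at (10, 15): λ = (3·10² + 12)/(2·15) ≡ 13/7. 7⁻¹ ≡ 10 (mod 23), so λ ≡ 13·10 ≡ 15.
  x = λ² - 10 - 10 = 225 - 20 ≡ 21; y = λ·(10 - 21) - 15 ≡ 4. → (21, 4)
3P: (21, 4) + (10, 15). λ = (15 - 4)/(10 - 21) ≡ 11/12 mod 23. 12⁻¹ ≡ 2 (mod 23), so λ ≡ 22.
  x = λ² - 21 - 10 = 484 - 31 ≡ 16; y = λ·(21 - 16) - 4 ≡ 14. → (16, 14)
4P: (16, 14) + (10, 15). λ = (15 - 14)/(10 - 16) ≡ 1/17 mod 23. 17⁻¹ ≡ 19 (mod 23) since 17·19 = 323 ≡ 1, so λ ≡ 19.
  x = λ² - 16 - 10 = 361 - 26 ≡ 13; y = λ·(16 - 13) - 14 ≡ 20. → (13, 20)
5P: (13, 20) + (10, 15). λ = (15 - 20)/(10 - 13) ≡ 18/20 mod 23. 20⁻¹ ≡ 15 (mod 23), so λ ≡ 17.
  x = λ² - 13 - 10 = 289 - 23 ≡ 13; y = λ·(13 - 13) - 20 ≡ 3. → (13, 3)
6P: (13, 3) + (10, 15). λ = (15 - 3)/(10 - 13) ≡ 12/20 mod 23. 20⁻¹ ≡ 15 (mod 23), so λ ≡ 19.
  x = λ² - 13 - 10 = 361 - 23 ≡ 16; y = λ·(13 - 16) - 3 ≡ 9. → (16, 9)
7P: (16, 9) + (10, 15). λ = (15 - 9)/(10 - 16) ≡ 6/17 mod 23. 17⁻¹ ≡ 19 (mod 23) since 17·19 = 323 ≡ 1, so λ ≡ 22.
  x = λ² - 16 - 10 = 484 - 26 ≡ 21; y = λ·(16 - 21) - 9 ≡ 19. → (21, 19)
8P: (21, 19) + (10, 15). λ = (15 - 19)/(10 - 21) ≡ 19/12 mod 23. 12⁻¹ ≡ 2 (mod 23), so λ ≡ 15.
  x = λ² - 21 - 10 = 225 - 31 ≡ 10; y = λ·(21 - 10) - 19 ≡ 8. → (10, 8)
9P: (10, 8) + (10, 15): same x and y₁ ≡ -y₂, so the sum is O.
9P = O, so the order is 9.

9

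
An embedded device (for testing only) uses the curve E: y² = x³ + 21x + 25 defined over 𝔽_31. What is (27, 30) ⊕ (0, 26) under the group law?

(5, 10)

(27, 30) + (0, 26). λ = (26 - 30)/(0 - 27) ≡ 27/4 mod 31. 4⁻¹ ≡ 8 (mod 31) since 4·8 = 32 ≡ 1, so λ ≡ 30.
  x = λ² - 27 - 0 = 900 - 27 ≡ 5; y = λ·(27 - 5) - 30 ≡ 10. → (5, 10)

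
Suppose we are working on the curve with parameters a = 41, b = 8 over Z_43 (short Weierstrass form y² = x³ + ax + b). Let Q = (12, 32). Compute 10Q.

Double-and-add on 10 = (1010)₂. Start with Q = (12, 32) for the leading 1-bit.
double: tangent at (12, 32): λ = (3·12² + 41)/(2·32) ≡ 0/21. 21⁻¹ ≡ 41 (mod 43), so λ ≡ 0·41 ≡ 0.
  x = λ² - 12 - 12 = 0 - 24 ≡ 19; y = λ·(12 - 19) - 32 ≡ 11. → (19, 11)
double: tangent at (19, 11): λ = (3·19² + 41)/(2·11) ≡ 6/22. 22⁻¹ ≡ 2 (mod 43), so λ ≡ 6·2 ≡ 12.
  x = λ² - 19 - 19 = 144 - 38 ≡ 20; y = λ·(19 - 20) - 11 ≡ 20. → (20, 20)
add Q: (20, 20) + (12, 32). λ = (32 - 20)/(12 - 20) ≡ 12/35 mod 43. 35⁻¹ ≡ 16 (mod 43), so λ ≡ 20.
  x = λ² - 20 - 12 = 400 - 32 ≡ 24; y = λ·(20 - 24) - 20 ≡ 29. → (24, 29)
double: tangent at (24, 29): λ = (3·24² + 41)/(2·29) ≡ 6/15. 15⁻¹ ≡ 23 (mod 43) since 15·23 = 345 ≡ 1, so λ ≡ 6·23 ≡ 9.
  x = λ² - 24 - 24 = 81 - 48 ≡ 33; y = λ·(24 - 33) - 29 ≡ 19. → (33, 19)

(33, 19)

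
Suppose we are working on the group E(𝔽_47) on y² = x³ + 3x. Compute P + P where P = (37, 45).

(27, 20)

tangent at (37, 45): λ = (3·37² + 3)/(2·45) ≡ 21/43. 43⁻¹ ≡ 35 (mod 47) since 43·35 = 1505 ≡ 1, so λ ≡ 21·35 ≡ 30.
  x = λ² - 37 - 37 = 900 - 74 ≡ 27; y = λ·(37 - 27) - 45 ≡ 20. → (27, 20)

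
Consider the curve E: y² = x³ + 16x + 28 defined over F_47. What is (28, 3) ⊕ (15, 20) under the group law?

(28, 3) + (15, 20). λ = (20 - 3)/(15 - 28) ≡ 17/34 mod 47. 34⁻¹ ≡ 18 (mod 47), so λ ≡ 24.
  x = λ² - 28 - 15 = 576 - 43 ≡ 16; y = λ·(28 - 16) - 3 ≡ 3. → (16, 3)

(16, 3)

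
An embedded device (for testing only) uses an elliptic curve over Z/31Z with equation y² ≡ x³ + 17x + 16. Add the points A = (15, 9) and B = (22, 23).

(29, 25)

(15, 9) + (22, 23). λ = (23 - 9)/(22 - 15) ≡ 14/7 mod 31. 7⁻¹ ≡ 9 (mod 31), so λ ≡ 2.
  x = λ² - 15 - 22 = 4 - 37 ≡ 29; y = λ·(15 - 29) - 9 ≡ 25. → (29, 25)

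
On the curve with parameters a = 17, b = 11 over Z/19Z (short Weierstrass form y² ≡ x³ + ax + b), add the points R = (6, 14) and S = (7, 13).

(6, 14) + (7, 13). λ = (13 - 14)/(7 - 6) ≡ 18/1 mod 19. 1⁻¹ ≡ 1 (mod 19) since 1·1 = 1 ≡ 1, so λ ≡ 18.
  x = λ² - 6 - 7 = 324 - 13 ≡ 7; y = λ·(6 - 7) - 14 ≡ 6. → (7, 6)

(7, 6)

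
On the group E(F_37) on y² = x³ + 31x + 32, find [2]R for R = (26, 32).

(10, 11)

tangent at (26, 32): λ = (3·26² + 31)/(2·32) ≡ 24/27. 27⁻¹ ≡ 11 (mod 37) since 27·11 = 297 ≡ 1, so λ ≡ 24·11 ≡ 5.
  x = λ² - 26 - 26 = 25 - 52 ≡ 10; y = λ·(26 - 10) - 32 ≡ 11. → (10, 11)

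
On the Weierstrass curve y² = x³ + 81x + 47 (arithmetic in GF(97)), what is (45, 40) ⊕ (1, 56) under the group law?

(84, 80)

(45, 40) + (1, 56). λ = (56 - 40)/(1 - 45) ≡ 16/53 mod 97. 53⁻¹ ≡ 11 (mod 97) since 53·11 = 583 ≡ 1, so λ ≡ 79.
  x = λ² - 45 - 1 = 6241 - 46 ≡ 84; y = λ·(45 - 84) - 40 ≡ 80. → (84, 80)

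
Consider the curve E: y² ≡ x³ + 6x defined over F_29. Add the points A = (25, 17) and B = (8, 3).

(25, 17) + (8, 3). λ = (3 - 17)/(8 - 25) ≡ 15/12 mod 29. 12⁻¹ ≡ 17 (mod 29), so λ ≡ 23.
  x = λ² - 25 - 8 = 529 - 33 ≡ 3; y = λ·(25 - 3) - 17 ≡ 25. → (3, 25)

(3, 25)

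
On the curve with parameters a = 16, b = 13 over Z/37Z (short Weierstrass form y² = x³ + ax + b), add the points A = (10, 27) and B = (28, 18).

(27, 0)

(10, 27) + (28, 18). λ = (18 - 27)/(28 - 10) ≡ 28/18 mod 37. 18⁻¹ ≡ 35 (mod 37) since 18·35 = 630 ≡ 1, so λ ≡ 18.
  x = λ² - 10 - 28 = 324 - 38 ≡ 27; y = λ·(10 - 27) - 27 ≡ 0. → (27, 0)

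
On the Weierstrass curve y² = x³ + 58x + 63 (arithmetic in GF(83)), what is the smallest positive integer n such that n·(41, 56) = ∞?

2P: tangent at (41, 56): λ = (3·41² + 58)/(2·56) ≡ 38/29. 29⁻¹ ≡ 63 (mod 83), so λ ≡ 38·63 ≡ 70.
  x = λ² - 41 - 41 = 4900 - 82 ≡ 4; y = λ·(41 - 4) - 56 ≡ 44. → (4, 44)
3P: (4, 44) + (41, 56). λ = (56 - 44)/(41 - 4) ≡ 12/37 mod 83. 37⁻¹ ≡ 9 (mod 83), so λ ≡ 25.
  x = λ² - 4 - 41 = 625 - 45 ≡ 82; y = λ·(4 - 82) - 44 ≡ 81. → (82, 81)
4P: (82, 81) + (41, 56). λ = (56 - 81)/(41 - 82) ≡ 58/42 mod 83. 42⁻¹ ≡ 2 (mod 83) since 42·2 = 84 ≡ 1, so λ ≡ 33.
  x = λ² - 82 - 41 = 1089 - 123 ≡ 53; y = λ·(82 - 53) - 81 ≡ 46. → (53, 46)
5P: (53, 46) + (41, 56). λ = (56 - 46)/(41 - 53) ≡ 10/71 mod 83. 71⁻¹ ≡ 76 (mod 83), so λ ≡ 13.
  x = λ² - 53 - 41 = 169 - 94 ≡ 75; y = λ·(53 - 75) - 46 ≡ 0. → (75, 0)
6P: (75, 0) + (41, 56). λ = (56 - 0)/(41 - 75) ≡ 56/49 mod 83. 49⁻¹ ≡ 61 (mod 83), so λ ≡ 13.
  x = λ² - 75 - 41 = 169 - 116 ≡ 53; y = λ·(75 - 53) - 0 ≡ 37. → (53, 37)
7P: (53, 37) + (41, 56). λ = (56 - 37)/(41 - 53) ≡ 19/71 mod 83. 71⁻¹ ≡ 76 (mod 83) since 71·76 = 5396 ≡ 1, so λ ≡ 33.
  x = λ² - 53 - 41 = 1089 - 94 ≡ 82; y = λ·(53 - 82) - 37 ≡ 2. → (82, 2)
8P: (82, 2) + (41, 56). λ = (56 - 2)/(41 - 82) ≡ 54/42 mod 83. 42⁻¹ ≡ 2 (mod 83), so λ ≡ 25.
  x = λ² - 82 - 41 = 625 - 123 ≡ 4; y = λ·(82 - 4) - 2 ≡ 39. → (4, 39)
9P: (4, 39) + (41, 56). λ = (56 - 39)/(41 - 4) ≡ 17/37 mod 83. 37⁻¹ ≡ 9 (mod 83), so λ ≡ 70.
  x = λ² - 4 - 41 = 4900 - 45 ≡ 41; y = λ·(4 - 41) - 39 ≡ 27. → (41, 27)
10P: (41, 27) + (41, 56): same x and y₁ ≡ -y₂, so the sum is ∞.
10P = ∞, so the order is 10.

10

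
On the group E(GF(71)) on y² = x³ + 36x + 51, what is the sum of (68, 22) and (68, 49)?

O

The two points share x = 68 and their y-coordinates satisfy 22 + 49 ≡ 0 (mod 71), so they are inverses. Their sum is O.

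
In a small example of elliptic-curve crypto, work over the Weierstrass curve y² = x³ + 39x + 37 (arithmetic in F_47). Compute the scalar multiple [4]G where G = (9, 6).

Double-and-add on 4 = (100)₂. Start with G = (9, 6) for the leading 1-bit.
double: tangent at (9, 6): λ = (3·9² + 39)/(2·6) ≡ 0/12. 12⁻¹ ≡ 4 (mod 47), so λ ≡ 0·4 ≡ 0.
  x = λ² - 9 - 9 = 0 - 18 ≡ 29; y = λ·(9 - 29) - 6 ≡ 41. → (29, 41)
double: tangent at (29, 41): λ = (3·29² + 39)/(2·41) ≡ 24/35. 35⁻¹ ≡ 43 (mod 47) since 35·43 = 1505 ≡ 1, so λ ≡ 24·43 ≡ 45.
  x = λ² - 29 - 29 = 2025 - 58 ≡ 40; y = λ·(29 - 40) - 41 ≡ 28. → (40, 28)

(40, 28)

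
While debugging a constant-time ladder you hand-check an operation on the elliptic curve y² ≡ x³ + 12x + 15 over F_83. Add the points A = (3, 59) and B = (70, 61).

(58, 62)

(3, 59) + (70, 61). λ = (61 - 59)/(70 - 3) ≡ 2/67 mod 83. 67⁻¹ ≡ 57 (mod 83) since 67·57 = 3819 ≡ 1, so λ ≡ 31.
  x = λ² - 3 - 70 = 961 - 73 ≡ 58; y = λ·(3 - 58) - 59 ≡ 62. → (58, 62)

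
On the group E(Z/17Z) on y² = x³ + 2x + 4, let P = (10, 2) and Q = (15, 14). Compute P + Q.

(10, 15)

(10, 2) + (15, 14). λ = (14 - 2)/(15 - 10) ≡ 12/5 mod 17. 5⁻¹ ≡ 7 (mod 17), so λ ≡ 16.
  x = λ² - 10 - 15 = 256 - 25 ≡ 10; y = λ·(10 - 10) - 2 ≡ 15. → (10, 15)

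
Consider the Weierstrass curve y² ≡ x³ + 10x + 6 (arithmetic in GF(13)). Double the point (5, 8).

tangent at (5, 8): λ = (3·5² + 10)/(2·8) ≡ 7/3. 3⁻¹ ≡ 9 (mod 13), so λ ≡ 7·9 ≡ 11.
  x = λ² - 5 - 5 = 121 - 10 ≡ 7; y = λ·(5 - 7) - 8 ≡ 9. → (7, 9)

(7, 9)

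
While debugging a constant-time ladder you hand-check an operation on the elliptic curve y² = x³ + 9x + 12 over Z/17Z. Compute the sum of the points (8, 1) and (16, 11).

(8, 1) + (16, 11). λ = (11 - 1)/(16 - 8) ≡ 10/8 mod 17. 8⁻¹ ≡ 15 (mod 17), so λ ≡ 14.
  x = λ² - 8 - 16 = 196 - 24 ≡ 2; y = λ·(8 - 2) - 1 ≡ 15. → (2, 15)

(2, 15)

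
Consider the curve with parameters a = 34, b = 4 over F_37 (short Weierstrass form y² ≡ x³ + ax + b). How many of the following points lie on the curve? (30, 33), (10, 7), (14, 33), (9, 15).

2

(30, 33): 33² ≡ 16, rhs ≡ 15 → off.
(10, 7): 7² ≡ 12, rhs ≡ 12 → on.
(14, 33): 33² ≡ 16, rhs ≡ 5 → off.
(9, 15): 15² ≡ 3, rhs ≡ 3 → on.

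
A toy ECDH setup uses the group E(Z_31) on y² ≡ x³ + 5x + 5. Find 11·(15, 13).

Write P = (15, 13).
Double-and-add on 11 = (1011)₂. Start with P = (15, 13) for the leading 1-bit.
double: tangent at (15, 13): λ = (3·15² + 5)/(2·13) ≡ 29/26. 26⁻¹ ≡ 6 (mod 31) since 26·6 = 156 ≡ 1, so λ ≡ 29·6 ≡ 19.
  x = λ² - 15 - 15 = 361 - 30 ≡ 21; y = λ·(15 - 21) - 13 ≡ 28. → (21, 28)
double: tangent at (21, 28): λ = (3·21² + 5)/(2·28) ≡ 26/25. 25⁻¹ ≡ 5 (mod 31), so λ ≡ 26·5 ≡ 6.
  x = λ² - 21 - 21 = 36 - 42 ≡ 25; y = λ·(21 - 25) - 28 ≡ 10. → (25, 10)
add P: (25, 10) + (15, 13). λ = (13 - 10)/(15 - 25) ≡ 3/21 mod 31. 21⁻¹ ≡ 3 (mod 31) since 21·3 = 63 ≡ 1, so λ ≡ 9.
  x = λ² - 25 - 15 = 81 - 40 ≡ 10; y = λ·(25 - 10) - 10 ≡ 1. → (10, 1)
double: tangent at (10, 1): λ = (3·10² + 5)/(2·1) ≡ 26/2. 2⁻¹ ≡ 16 (mod 31) since 2·16 = 32 ≡ 1, so λ ≡ 26·16 ≡ 13.
  x = λ² - 10 - 10 = 169 - 20 ≡ 25; y = λ·(10 - 25) - 1 ≡ 21. → (25, 21)
add P: (25, 21) + (15, 13). λ = (13 - 21)/(15 - 25) ≡ 23/21 mod 31. 21⁻¹ ≡ 3 (mod 31) since 21·3 = 63 ≡ 1, so λ ≡ 7.
  x = λ² - 25 - 15 = 49 - 40 ≡ 9; y = λ·(25 - 9) - 21 ≡ 29. → (9, 29)

(9, 29)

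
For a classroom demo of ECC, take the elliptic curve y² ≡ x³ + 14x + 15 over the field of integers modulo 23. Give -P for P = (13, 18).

(13, 5)

-(13, 18) = (13, -18 mod 23) = (13, 5).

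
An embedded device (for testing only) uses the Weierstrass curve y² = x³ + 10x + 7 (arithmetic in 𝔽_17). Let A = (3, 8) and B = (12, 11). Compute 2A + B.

First 2A:
Repeated addition: build up to 2A.
2A: tangent at (3, 8): λ = (3·3² + 10)/(2·8) ≡ 3/16. 16⁻¹ ≡ 16 (mod 17) since 16·16 = 256 ≡ 1, so λ ≡ 3·16 ≡ 14.
  x = λ² - 3 - 3 = 196 - 6 ≡ 3; y = λ·(3 - 3) - 8 ≡ 9. → (3, 9)
2A = (3, 9).
Finally 2A + B:
(3, 9) + (12, 11). λ = (11 - 9)/(12 - 3) ≡ 2/9 mod 17. 9⁻¹ ≡ 2 (mod 17) since 9·2 = 18 ≡ 1, so λ ≡ 4.
  x = λ² - 3 - 12 = 16 - 15 ≡ 1; y = λ·(3 - 1) - 9 ≡ 16. → (1, 16)

(1, 16)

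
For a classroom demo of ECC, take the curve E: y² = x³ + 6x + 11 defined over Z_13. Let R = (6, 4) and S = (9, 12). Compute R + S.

(8, 8)

(6, 4) + (9, 12). λ = (12 - 4)/(9 - 6) ≡ 8/3 mod 13. 3⁻¹ ≡ 9 (mod 13) since 3·9 = 27 ≡ 1, so λ ≡ 7.
  x = λ² - 6 - 9 = 49 - 15 ≡ 8; y = λ·(6 - 8) - 4 ≡ 8. → (8, 8)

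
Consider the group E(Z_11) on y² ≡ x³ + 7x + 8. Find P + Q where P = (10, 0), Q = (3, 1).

(10, 0) + (3, 1). λ = (1 - 0)/(3 - 10) ≡ 1/4 mod 11. 4⁻¹ ≡ 3 (mod 11) since 4·3 = 12 ≡ 1, so λ ≡ 3.
  x = λ² - 10 - 3 = 9 - 13 ≡ 7; y = λ·(10 - 7) - 0 ≡ 9. → (7, 9)

(7, 9)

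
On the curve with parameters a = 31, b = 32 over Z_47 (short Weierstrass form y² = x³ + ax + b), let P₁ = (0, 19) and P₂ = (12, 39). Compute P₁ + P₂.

(43, 19)

(0, 19) + (12, 39). λ = (39 - 19)/(12 - 0) ≡ 20/12 mod 47. 12⁻¹ ≡ 4 (mod 47) since 12·4 = 48 ≡ 1, so λ ≡ 33.
  x = λ² - 0 - 12 = 1089 - 12 ≡ 43; y = λ·(0 - 43) - 19 ≡ 19. → (43, 19)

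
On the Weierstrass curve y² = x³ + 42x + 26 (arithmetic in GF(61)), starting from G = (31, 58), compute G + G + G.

Repeated addition: build up to 3G.
2G: tangent at (31, 58): λ = (3·31² + 42)/(2·58) ≡ 58/55. 55⁻¹ ≡ 10 (mod 61), so λ ≡ 58·10 ≡ 31.
  x = λ² - 31 - 31 = 961 - 62 ≡ 45; y = λ·(31 - 45) - 58 ≡ 57. → (45, 57)
3G: (45, 57) + (31, 58). λ = (58 - 57)/(31 - 45) ≡ 1/47 mod 61. 47⁻¹ ≡ 13 (mod 61), so λ ≡ 13.
  x = λ² - 45 - 31 = 169 - 76 ≡ 32; y = λ·(45 - 32) - 57 ≡ 51. → (32, 51)

(32, 51)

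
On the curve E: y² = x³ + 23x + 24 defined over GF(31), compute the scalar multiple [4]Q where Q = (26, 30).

Repeated addition: build up to 4Q.
2Q: tangent at (26, 30): λ = (3·26² + 23)/(2·30) ≡ 5/29. 29⁻¹ ≡ 15 (mod 31), so λ ≡ 5·15 ≡ 13.
  x = λ² - 26 - 26 = 169 - 52 ≡ 24; y = λ·(26 - 24) - 30 ≡ 27. → (24, 27)
3Q: (24, 27) + (26, 30). λ = (30 - 27)/(26 - 24) ≡ 3/2 mod 31. 2⁻¹ ≡ 16 (mod 31), so λ ≡ 17.
  x = λ² - 24 - 26 = 289 - 50 ≡ 22; y = λ·(24 - 22) - 27 ≡ 7. → (22, 7)
4Q: (22, 7) + (26, 30). λ = (30 - 7)/(26 - 22) ≡ 23/4 mod 31. 4⁻¹ ≡ 8 (mod 31), so λ ≡ 29.
  x = λ² - 22 - 26 = 841 - 48 ≡ 18; y = λ·(22 - 18) - 7 ≡ 16. → (18, 16)

(18, 16)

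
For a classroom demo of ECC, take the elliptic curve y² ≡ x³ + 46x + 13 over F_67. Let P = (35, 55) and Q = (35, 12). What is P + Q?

O

The two points share x = 35 and their y-coordinates satisfy 55 + 12 ≡ 0 (mod 67), so they are inverses. Their sum is 𝒪.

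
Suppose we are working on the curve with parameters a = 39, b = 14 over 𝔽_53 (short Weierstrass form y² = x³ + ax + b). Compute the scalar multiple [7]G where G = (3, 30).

Repeated addition: build up to 7G.
2G: tangent at (3, 30): λ = (3·3² + 39)/(2·30) ≡ 13/7. 7⁻¹ ≡ 38 (mod 53), so λ ≡ 13·38 ≡ 17.
  x = λ² - 3 - 3 = 289 - 6 ≡ 18; y = λ·(3 - 18) - 30 ≡ 33. → (18, 33)
3G: (18, 33) + (3, 30). λ = (30 - 33)/(3 - 18) ≡ 50/38 mod 53. 38⁻¹ ≡ 7 (mod 53), so λ ≡ 32.
  x = λ² - 18 - 3 = 1024 - 21 ≡ 49; y = λ·(18 - 49) - 33 ≡ 35. → (49, 35)
4G: (49, 35) + (3, 30). λ = (30 - 35)/(3 - 49) ≡ 48/7 mod 53. 7⁻¹ ≡ 38 (mod 53), so λ ≡ 22.
  x = λ² - 49 - 3 = 484 - 52 ≡ 8; y = λ·(49 - 8) - 35 ≡ 19. → (8, 19)
5G: (8, 19) + (3, 30). λ = (30 - 19)/(3 - 8) ≡ 11/48 mod 53. 48⁻¹ ≡ 21 (mod 53), so λ ≡ 19.
  x = λ² - 8 - 3 = 361 - 11 ≡ 32; y = λ·(8 - 32) - 19 ≡ 2. → (32, 2)
6G: (32, 2) + (3, 30). λ = (30 - 2)/(3 - 32) ≡ 28/24 mod 53. 24⁻¹ ≡ 42 (mod 53), so λ ≡ 10.
  x = λ² - 32 - 3 = 100 - 35 ≡ 12; y = λ·(32 - 12) - 2 ≡ 39. → (12, 39)
7G: (12, 39) + (3, 30). λ = (30 - 39)/(3 - 12) ≡ 44/44 mod 53. 44⁻¹ ≡ 47 (mod 53), so λ ≡ 1.
  x = λ² - 12 - 3 = 1 - 15 ≡ 39; y = λ·(12 - 39) - 39 ≡ 40. → (39, 40)

(39, 40)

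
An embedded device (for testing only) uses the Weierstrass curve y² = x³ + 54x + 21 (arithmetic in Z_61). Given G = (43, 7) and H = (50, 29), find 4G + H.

First 4G:
Double-and-add on 4 = (100)₂. Start with G = (43, 7) for the leading 1-bit.
double: tangent at (43, 7): λ = (3·43² + 54)/(2·7) ≡ 50/14. 14⁻¹ ≡ 48 (mod 61), so λ ≡ 50·48 ≡ 21.
  x = λ² - 43 - 43 = 441 - 86 ≡ 50; y = λ·(43 - 50) - 7 ≡ 29. → (50, 29)
double: tangent at (50, 29): λ = (3·50² + 54)/(2·29) ≡ 51/58. 58⁻¹ ≡ 20 (mod 61) since 58·20 = 1160 ≡ 1, so λ ≡ 51·20 ≡ 44.
  x = λ² - 50 - 50 = 1936 - 100 ≡ 6; y = λ·(50 - 6) - 29 ≡ 16. → (6, 16)
4G = (6, 16).
Finally 4G + H:
(6, 16) + (50, 29). λ = (29 - 16)/(50 - 6) ≡ 13/44 mod 61. 44⁻¹ ≡ 43 (mod 61), so λ ≡ 10.
  x = λ² - 6 - 50 = 100 - 56 ≡ 44; y = λ·(6 - 44) - 16 ≡ 31. → (44, 31)

(44, 31)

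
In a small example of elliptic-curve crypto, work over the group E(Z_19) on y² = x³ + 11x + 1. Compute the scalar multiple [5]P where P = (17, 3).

Double-and-add on 5 = (101)₂. Start with P = (17, 3) for the leading 1-bit.
double: tangent at (17, 3): λ = (3·17² + 11)/(2·3) ≡ 4/6. 6⁻¹ ≡ 16 (mod 19), so λ ≡ 4·16 ≡ 7.
  x = λ² - 17 - 17 = 49 - 34 ≡ 15; y = λ·(17 - 15) - 3 ≡ 11. → (15, 11)
double: tangent at (15, 11): λ = (3·15² + 11)/(2·11) ≡ 2/3. 3⁻¹ ≡ 13 (mod 19), so λ ≡ 2·13 ≡ 7.
  x = λ² - 15 - 15 = 49 - 30 ≡ 0; y = λ·(15 - 0) - 11 ≡ 18. → (0, 18)
add P: (0, 18) + (17, 3). λ = (3 - 18)/(17 - 0) ≡ 4/17 mod 19. 17⁻¹ ≡ 9 (mod 19) since 17·9 = 153 ≡ 1, so λ ≡ 17.
  x = λ² - 0 - 17 = 289 - 17 ≡ 6; y = λ·(0 - 6) - 18 ≡ 13. → (6, 13)

(6, 13)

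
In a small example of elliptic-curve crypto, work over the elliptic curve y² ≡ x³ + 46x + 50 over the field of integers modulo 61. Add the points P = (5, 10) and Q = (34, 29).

(5, 10) + (34, 29). λ = (29 - 10)/(34 - 5) ≡ 19/29 mod 61. 29⁻¹ ≡ 40 (mod 61) since 29·40 = 1160 ≡ 1, so λ ≡ 28.
  x = λ² - 5 - 34 = 784 - 39 ≡ 13; y = λ·(5 - 13) - 10 ≡ 10. → (13, 10)

(13, 10)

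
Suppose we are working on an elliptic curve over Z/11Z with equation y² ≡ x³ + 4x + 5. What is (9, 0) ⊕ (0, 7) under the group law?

(9, 0) + (0, 7). λ = (7 - 0)/(0 - 9) ≡ 7/2 mod 11. 2⁻¹ ≡ 6 (mod 11) since 2·6 = 12 ≡ 1, so λ ≡ 9.
  x = λ² - 9 - 0 = 81 - 9 ≡ 6; y = λ·(9 - 6) - 0 ≡ 5. → (6, 5)

(6, 5)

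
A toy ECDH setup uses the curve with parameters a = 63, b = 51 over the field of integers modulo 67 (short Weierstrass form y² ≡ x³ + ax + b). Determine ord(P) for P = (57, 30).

2P: tangent at (57, 30): λ = (3·57² + 63)/(2·30) ≡ 28/60. 60⁻¹ ≡ 19 (mod 67), so λ ≡ 28·19 ≡ 63.
  x = λ² - 57 - 57 = 3969 - 114 ≡ 36; y = λ·(57 - 36) - 30 ≡ 20. → (36, 20)
3P: (36, 20) + (57, 30). λ = (30 - 20)/(57 - 36) ≡ 10/21 mod 67. 21⁻¹ ≡ 16 (mod 67) since 21·16 = 336 ≡ 1, so λ ≡ 26.
  x = λ² - 36 - 57 = 676 - 93 ≡ 47; y = λ·(36 - 47) - 20 ≡ 29. → (47, 29)
4P: (47, 29) + (57, 30). λ = (30 - 29)/(57 - 47) ≡ 1/10 mod 67. 10⁻¹ ≡ 47 (mod 67) since 10·47 = 470 ≡ 1, so λ ≡ 47.
  x = λ² - 47 - 57 = 2209 - 104 ≡ 28; y = λ·(47 - 28) - 29 ≡ 60. → (28, 60)
5P: (28, 60) + (57, 30). λ = (30 - 60)/(57 - 28) ≡ 37/29 mod 67. 29⁻¹ ≡ 37 (mod 67), so λ ≡ 29.
  x = λ² - 28 - 57 = 841 - 85 ≡ 19; y = λ·(28 - 19) - 60 ≡ 0. → (19, 0)
6P: (19, 0) + (57, 30). λ = (30 - 0)/(57 - 19) ≡ 30/38 mod 67. 38⁻¹ ≡ 30 (mod 67) since 38·30 = 1140 ≡ 1, so λ ≡ 29.
  x = λ² - 19 - 57 = 841 - 76 ≡ 28; y = λ·(19 - 28) - 0 ≡ 7. → (28, 7)
7P: (28, 7) + (57, 30). λ = (30 - 7)/(57 - 28) ≡ 23/29 mod 67. 29⁻¹ ≡ 37 (mod 67) since 29·37 = 1073 ≡ 1, so λ ≡ 47.
  x = λ² - 28 - 57 = 2209 - 85 ≡ 47; y = λ·(28 - 47) - 7 ≡ 38. → (47, 38)
8P: (47, 38) + (57, 30). λ = (30 - 38)/(57 - 47) ≡ 59/10 mod 67. 10⁻¹ ≡ 47 (mod 67), so λ ≡ 26.
  x = λ² - 47 - 57 = 676 - 104 ≡ 36; y = λ·(47 - 36) - 38 ≡ 47. → (36, 47)
9P: (36, 47) + (57, 30). λ = (30 - 47)/(57 - 36) ≡ 50/21 mod 67. 21⁻¹ ≡ 16 (mod 67), so λ ≡ 63.
  x = λ² - 36 - 57 = 3969 - 93 ≡ 57; y = λ·(36 - 57) - 47 ≡ 37. → (57, 37)
10P: (57, 37) + (57, 30): same x and y₁ ≡ -y₂, so the sum is 𝒪.
10P = 𝒪, so the order is 10.

10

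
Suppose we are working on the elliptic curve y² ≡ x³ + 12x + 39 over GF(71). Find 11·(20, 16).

(20, 55)

Write G = (20, 16).
Repeated addition: build up to 11G.
2G: tangent at (20, 16): λ = (3·20² + 12)/(2·16) ≡ 5/32. 32⁻¹ ≡ 20 (mod 71), so λ ≡ 5·20 ≡ 29.
  x = λ² - 20 - 20 = 841 - 40 ≡ 20; y = λ·(20 - 20) - 16 ≡ 55. → (20, 55)
3G: (20, 55) + (20, 16): same x and y₁ ≡ -y₂, so the sum is O.
4G: O + (20, 16) = (20, 16) (identity).
5G: tangent at (20, 16): λ = (3·20² + 12)/(2·16) ≡ 5/32. 32⁻¹ ≡ 20 (mod 71), so λ ≡ 5·20 ≡ 29.
  x = λ² - 20 - 20 = 841 - 40 ≡ 20; y = λ·(20 - 20) - 16 ≡ 55. → (20, 55)
6G: (20, 55) + (20, 16): same x and y₁ ≡ -y₂, so the sum is O.
7G: O + (20, 16) = (20, 16) (identity).
8G: tangent at (20, 16): λ = (3·20² + 12)/(2·16) ≡ 5/32. 32⁻¹ ≡ 20 (mod 71) since 32·20 = 640 ≡ 1, so λ ≡ 5·20 ≡ 29.
  x = λ² - 20 - 20 = 841 - 40 ≡ 20; y = λ·(20 - 20) - 16 ≡ 55. → (20, 55)
9G: (20, 55) + (20, 16): same x and y₁ ≡ -y₂, so the sum is O.
10G: O + (20, 16) = (20, 16) (identity).
11G: tangent at (20, 16): λ = (3·20² + 12)/(2·16) ≡ 5/32. 32⁻¹ ≡ 20 (mod 71), so λ ≡ 5·20 ≡ 29.
  x = λ² - 20 - 20 = 841 - 40 ≡ 20; y = λ·(20 - 20) - 16 ≡ 55. → (20, 55)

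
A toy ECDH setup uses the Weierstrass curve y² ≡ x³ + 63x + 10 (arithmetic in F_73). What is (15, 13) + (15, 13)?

(31, 27)

tangent at (15, 13): λ = (3·15² + 63)/(2·13) ≡ 8/26. 26⁻¹ ≡ 59 (mod 73) since 26·59 = 1534 ≡ 1, so λ ≡ 8·59 ≡ 34.
  x = λ² - 15 - 15 = 1156 - 30 ≡ 31; y = λ·(15 - 31) - 13 ≡ 27. → (31, 27)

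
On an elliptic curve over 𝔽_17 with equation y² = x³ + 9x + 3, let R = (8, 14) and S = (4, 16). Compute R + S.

(1, 8)

(8, 14) + (4, 16). λ = (16 - 14)/(4 - 8) ≡ 2/13 mod 17. 13⁻¹ ≡ 4 (mod 17), so λ ≡ 8.
  x = λ² - 8 - 4 = 64 - 12 ≡ 1; y = λ·(8 - 1) - 14 ≡ 8. → (1, 8)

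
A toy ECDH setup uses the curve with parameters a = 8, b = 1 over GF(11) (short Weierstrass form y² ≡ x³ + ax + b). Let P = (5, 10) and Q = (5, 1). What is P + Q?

The two points share x = 5 and their y-coordinates satisfy 10 + 1 ≡ 0 (mod 11), so they are inverses. Their sum is 𝒪.

O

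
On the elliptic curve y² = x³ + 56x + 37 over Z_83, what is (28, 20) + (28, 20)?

tangent at (28, 20): λ = (3·28² + 56)/(2·20) ≡ 1/40. 40⁻¹ ≡ 27 (mod 83) since 40·27 = 1080 ≡ 1, so λ ≡ 1·27 ≡ 27.
  x = λ² - 28 - 28 = 729 - 56 ≡ 9; y = λ·(28 - 9) - 20 ≡ 78. → (9, 78)

(9, 78)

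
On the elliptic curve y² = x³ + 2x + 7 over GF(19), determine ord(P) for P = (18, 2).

11

2P: tangent at (18, 2): λ = (3·18² + 2)/(2·2) ≡ 5/4. 4⁻¹ ≡ 5 (mod 19), so λ ≡ 5·5 ≡ 6.
  x = λ² - 18 - 18 = 36 - 36 ≡ 0; y = λ·(18 - 0) - 2 ≡ 11. → (0, 11)
3P: (0, 11) + (18, 2). λ = (2 - 11)/(18 - 0) ≡ 10/18 mod 19. 18⁻¹ ≡ 18 (mod 19), so λ ≡ 9.
  x = λ² - 0 - 18 = 81 - 18 ≡ 6; y = λ·(0 - 6) - 11 ≡ 11. → (6, 11)
4P: (6, 11) + (18, 2). λ = (2 - 11)/(18 - 6) ≡ 10/12 mod 19. 12⁻¹ ≡ 8 (mod 19) since 12·8 = 96 ≡ 1, so λ ≡ 4.
  x = λ² - 6 - 18 = 16 - 24 ≡ 11; y = λ·(6 - 11) - 11 ≡ 7. → (11, 7)
5P: (11, 7) + (18, 2). λ = (2 - 7)/(18 - 11) ≡ 14/7 mod 19. 7⁻¹ ≡ 11 (mod 19), so λ ≡ 2.
  x = λ² - 11 - 18 = 4 - 29 ≡ 13; y = λ·(11 - 13) - 7 ≡ 8. → (13, 8)
6P: (13, 8) + (18, 2). λ = (2 - 8)/(18 - 13) ≡ 13/5 mod 19. 5⁻¹ ≡ 4 (mod 19) since 5·4 = 20 ≡ 1, so λ ≡ 14.
  x = λ² - 13 - 18 = 196 - 31 ≡ 13; y = λ·(13 - 13) - 8 ≡ 11. → (13, 11)
7P: (13, 11) + (18, 2). λ = (2 - 11)/(18 - 13) ≡ 10/5 mod 19. 5⁻¹ ≡ 4 (mod 19) since 5·4 = 20 ≡ 1, so λ ≡ 2.
  x = λ² - 13 - 18 = 4 - 31 ≡ 11; y = λ·(13 - 11) - 11 ≡ 12. → (11, 12)
8P: (11, 12) + (18, 2). λ = (2 - 12)/(18 - 11) ≡ 9/7 mod 19. 7⁻¹ ≡ 11 (mod 19) since 7·11 = 77 ≡ 1, so λ ≡ 4.
  x = λ² - 11 - 18 = 16 - 29 ≡ 6; y = λ·(11 - 6) - 12 ≡ 8. → (6, 8)
9P: (6, 8) + (18, 2). λ = (2 - 8)/(18 - 6) ≡ 13/12 mod 19. 12⁻¹ ≡ 8 (mod 19) since 12·8 = 96 ≡ 1, so λ ≡ 9.
  x = λ² - 6 - 18 = 81 - 24 ≡ 0; y = λ·(6 - 0) - 8 ≡ 8. → (0, 8)
10P: (0, 8) + (18, 2). λ = (2 - 8)/(18 - 0) ≡ 13/18 mod 19. 18⁻¹ ≡ 18 (mod 19), so λ ≡ 6.
  x = λ² - 0 - 18 = 36 - 18 ≡ 18; y = λ·(0 - 18) - 8 ≡ 17. → (18, 17)
11P: (18, 17) + (18, 2): same x and y₁ ≡ -y₂, so the sum is O.
11P = O, so the order is 11.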